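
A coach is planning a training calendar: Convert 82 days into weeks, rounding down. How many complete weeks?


Total days: 82
Days per week: 7
Division: 82 / 7 = 11 remainder 5
Complete weeks: 11
Remaining days: 5

11


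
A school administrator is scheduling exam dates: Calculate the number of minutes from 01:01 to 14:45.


Start time: 01:01 = 61 minutes from midnight
End time: 14:45 = 885 minutes from midnight
Difference: 885 - 61 = 824 minutes
That is 13 hours and 44 minutes

824


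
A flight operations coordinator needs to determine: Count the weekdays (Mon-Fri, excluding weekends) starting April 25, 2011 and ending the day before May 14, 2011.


Start: 2011-04-25 (Monday)
End (exclusive): 2011-05-14 (Saturday)
Total calendar days: 19
Full weeks: 19 // 7 = 2 -> 10 weekdays
Remaining 5 days starting on Monday:
  Mon(w), Tue(w), Wed(w), Thu(w), Fri(w) -> 5 weekdays
Total business days: 10 + 5 = 15

15


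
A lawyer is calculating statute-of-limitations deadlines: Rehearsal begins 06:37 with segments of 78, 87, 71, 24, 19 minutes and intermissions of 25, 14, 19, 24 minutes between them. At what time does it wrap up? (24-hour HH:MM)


Start: 06:37 = 397 min from midnight
  after task 1 (78 min): 07:55
  after break (25 min): 08:20
  after task 2 (87 min): 09:47
  after break (14 min): 10:01
  after task 3 (71 min): 11:12
  after break (19 min): 11:31
  after task 4 (24 min): 11:55
  after break (24 min): 12:19
  after task 5 (19 min): 12:38
Total elapsed: 361 minutes
End time: 12:38

12:38


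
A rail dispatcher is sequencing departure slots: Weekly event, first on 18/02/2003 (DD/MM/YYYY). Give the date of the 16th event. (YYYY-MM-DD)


First occurrence: 2003-02-18 (occurrence 1)
Each occurrence is 7 days after the previous.
Occurrence 16 is 15 weeks after the first.
15 weeks = 105 days
2003-02-18 + 105 days = 2003-06-03

2003-06-03


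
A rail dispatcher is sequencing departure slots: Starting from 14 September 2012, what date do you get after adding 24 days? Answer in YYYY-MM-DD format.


Start: 2012-09-14
Adding 24 days
Days remaining in September: 16
After September: 8 days still to add
October 2012 has 31 days, need 8
Result: 2012-10-08

2012-10-08


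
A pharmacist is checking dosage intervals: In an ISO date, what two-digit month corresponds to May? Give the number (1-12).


Calendar month order:
4. April
5. May <--
6. June
May is month number 5

5


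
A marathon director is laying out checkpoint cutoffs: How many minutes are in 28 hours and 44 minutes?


Hours: 28
Extra minutes: 44
Minutes per hour: 60
Hours to minutes: 28 x 60 = 1680
Total: 1680 + 44 = 1724

1724


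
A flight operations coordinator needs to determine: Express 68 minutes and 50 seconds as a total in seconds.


Minutes: 68
Seconds: 50
Convert minutes to seconds: 68 x 60 = 4080
Add remaining seconds: 4080 + 50 = 4130

4130


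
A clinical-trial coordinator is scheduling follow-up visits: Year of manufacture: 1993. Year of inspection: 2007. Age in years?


Birth year: 1993
Current year: 2007
Age = current year - birth year
Age = 2007 - 1993 = 14

14


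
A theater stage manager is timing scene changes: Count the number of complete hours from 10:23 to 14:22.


Start: 10:23
End: 14:22
Hour difference: 14 - 10 = 4 hours
Minute difference: 22 - 23 = -1 minutes
Total minutes: 239
Complete hours: 239 / 60 = 3 (remainder 59)

3


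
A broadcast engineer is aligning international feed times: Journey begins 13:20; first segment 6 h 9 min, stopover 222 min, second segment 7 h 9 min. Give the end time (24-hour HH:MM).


Depart: 13:20
Leg 1: +369 min -> 19:29
Layover: +222 min -> 23:11
Leg 2: +429 min -> 06:20
Total travel: 1020 minutes = 17h 0m
Arrival: 06:20

06:20


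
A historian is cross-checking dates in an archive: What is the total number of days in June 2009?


Month: June
Year: 2009
June is a 30-day month
Total: 30 days

30


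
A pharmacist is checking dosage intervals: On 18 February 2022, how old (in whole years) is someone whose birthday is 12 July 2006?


Birth: 2006-07-12
Reference: 2022-02-18
Year difference: 2022 - 2006 = 16
Has birthday (07-12) occurred by 02-18? No
Birthday not yet reached this year -> subtract 1
Age in full years: 15

15


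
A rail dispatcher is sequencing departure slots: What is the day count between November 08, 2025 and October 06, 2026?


Start date: 2025-11-08
End date: 2026-10-06
Nov 2025: +23 days
Dec 2025: +31 days
Jan 2026: +31 days
... (9 more months)
Total: 332 days

332


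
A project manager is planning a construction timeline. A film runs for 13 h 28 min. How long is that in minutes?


Hours: 13
Minutes: 28
Convert hours to minutes: 13 x 60 = 780
Add remaining minutes: 780 + 28 = 808

808


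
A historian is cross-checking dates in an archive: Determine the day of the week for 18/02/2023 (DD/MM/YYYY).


Date: 2023-02-18
January 1, 2023 is a Sunday
Day of year: 49
Offset from Jan 1: 48 days
48 mod 7 = 6
Result: Saturday

Saturday


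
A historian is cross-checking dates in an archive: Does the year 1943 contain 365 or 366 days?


Year: 1943
Check leap year rules:
Divisible by 4? No
1943 is not a leap year
Days: 365

365


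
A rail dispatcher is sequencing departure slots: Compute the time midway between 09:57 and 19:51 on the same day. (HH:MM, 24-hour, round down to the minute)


Start time: 09:57 = 597 minutes from midnight
End time: 19:51 = 1191 minutes from midnight
Sum: 597 + 1191 = 1788
Midpoint: 1788 / 2 = 894 minutes
Convert: 894 / 60 = 14 hours, 54 minutes
Result: 14:54

14:54


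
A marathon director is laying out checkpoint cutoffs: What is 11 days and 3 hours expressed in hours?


Days: 11
Extra hours: 3
Hours per day: 24
Days to hours: 11 x 24 = 264
Total: 264 + 3 = 267

267


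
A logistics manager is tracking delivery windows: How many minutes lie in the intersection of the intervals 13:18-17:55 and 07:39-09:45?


Interval A: [798, 1075] minutes from midnight
Interval B: [459, 585] minutes from midnight
Overlap start = max(798, 459) = 798
Overlap end = min(1075, 585) = 585
End <= start, so the intervals do not overlap: 0 minutes

0


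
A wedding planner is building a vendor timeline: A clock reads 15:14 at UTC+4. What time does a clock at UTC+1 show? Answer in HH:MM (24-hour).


Local time: 15:14 at UTC+4 (offset 4h)
Target zone: UTC+1 (offset 1h)
Difference: 1 - (4) = -3 hours
Calculation: 15 + (-3) = 12
Result: 12:14

12:14


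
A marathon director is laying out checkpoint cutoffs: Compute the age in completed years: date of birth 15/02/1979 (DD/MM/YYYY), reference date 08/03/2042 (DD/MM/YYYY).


Birth: 1979-02-15
Reference: 2042-03-08
Year difference: 2042 - 1979 = 63
Has birthday (02-15) occurred by 03-08? Yes
Age in full years: 63

63


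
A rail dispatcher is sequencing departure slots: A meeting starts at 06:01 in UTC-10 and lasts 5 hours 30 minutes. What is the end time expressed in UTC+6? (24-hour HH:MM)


Start: 06:01 in UTC-10
Step 1 - add duration:
  minutes: 1 + 30 = 31
  hours: 6 + 5 + 0 = 11
  end in UTC-10: 11:31
Step 2 - convert UTC-10 -> UTC+6:
  offset difference: 6 - (-10) = 16 hours
  11 + (16) = 27 -> mod 24 = 3
Result: 03:31 in UTC+6

03:31


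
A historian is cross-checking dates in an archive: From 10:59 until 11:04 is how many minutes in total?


Start time: 10:59 = 659 minutes from midnight
End time: 11:04 = 664 minutes from midnight
Difference: 664 - 659 = 5 minutes
That is 0 hours and 5 minutes

5


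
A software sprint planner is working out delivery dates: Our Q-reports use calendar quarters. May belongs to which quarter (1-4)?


Month: May (month 5)
Q1: January-March (months 1-3)
Q2: April-June (months 4-6)
Q3: July-September (months 7-9)
Q4: October-December (months 10-12)
Month 5 falls in Q2

2


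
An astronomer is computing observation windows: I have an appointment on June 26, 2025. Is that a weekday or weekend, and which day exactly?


Date: 2025-06-26
January 1, 2025 is a Wednesday
Day of year: 177
Offset from Jan 1: 176 days
176 mod 7 = 1
Result: Thursday

Thursday


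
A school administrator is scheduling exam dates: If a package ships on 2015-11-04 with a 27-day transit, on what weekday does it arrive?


Start: 2015-11-04 (Wednesday)
Step 1 - find target date: add 27 days
  2015-11-04 + 27 days = 2015-12-01
Step 2 - day of week:
  27 mod 7 = 6
  Wednesday + 6 days -> Tuesday
Result: Tuesday (2015-12-01)

Tuesday


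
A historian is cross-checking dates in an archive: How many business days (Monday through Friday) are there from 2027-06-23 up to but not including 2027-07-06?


Start: 2027-06-23 (Wednesday)
End (exclusive): 2027-07-06 (Tuesday)
Total calendar days: 13
Full weeks: 13 // 7 = 1 -> 5 weekdays
Remaining 6 days starting on Wednesday:
  Wed(w), Thu(w), Fri(w), Sat(-), Sun(-), Mon(w) -> 4 weekdays
Total business days: 5 + 4 = 9

9


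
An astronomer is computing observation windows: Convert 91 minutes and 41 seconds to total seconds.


Minutes: 91
Extra seconds: 41
Seconds per minute: 60
Minutes to seconds: 91 x 60 = 5460
Total: 5460 + 41 = 5501

5501


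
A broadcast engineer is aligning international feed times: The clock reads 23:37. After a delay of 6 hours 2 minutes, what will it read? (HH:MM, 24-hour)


Start time: 23:37
Adding: 6 hours 2 minutes
Minutes: 37 + 2 = 39
Hours: 23 + 6 + 0 = 29
Hour wraparound: 29 mod 24 = 5
Result: 05:39

05:39


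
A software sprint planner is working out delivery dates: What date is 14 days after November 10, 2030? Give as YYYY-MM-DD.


Start: 2030-11-10
Adding 14 days
Days remaining in November: 20
Result: 2030-11-24

2030-11-24


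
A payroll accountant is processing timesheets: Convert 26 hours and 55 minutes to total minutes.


Hours: 26
Minutes: 55
Convert hours to minutes: 26 x 60 = 1560
Add remaining minutes: 1560 + 55 = 1615

1615


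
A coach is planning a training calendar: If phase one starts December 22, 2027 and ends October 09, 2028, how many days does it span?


Start date: 2027-12-22
End date: 2028-10-09
Dec 2027: +10 days
Jan 2028: +31 days
Feb 2028: +29 days
... (8 more months)
Total: 292 days

292


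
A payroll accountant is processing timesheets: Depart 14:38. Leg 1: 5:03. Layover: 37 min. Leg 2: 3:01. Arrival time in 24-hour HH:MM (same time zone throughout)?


Depart: 14:38
Leg 1: +303 min -> 19:41
Layover: +37 min -> 20:18
Leg 2: +181 min -> 23:19
Total travel: 521 minutes = 8h 41m
Arrival: 23:19

23:19


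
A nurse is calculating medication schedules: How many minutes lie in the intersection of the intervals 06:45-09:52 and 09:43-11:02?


Interval A: [405, 592] minutes from midnight
Interval B: [583, 662] minutes from midnight
Overlap start = max(405, 583) = 583
Overlap end = min(592, 662) = 592
Overlap = 592 - 583 = 9 minutes

9


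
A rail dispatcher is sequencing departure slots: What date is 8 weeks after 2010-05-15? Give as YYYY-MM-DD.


Start: 2010-05-15
Weeks to add: 8
Convert to days: 8 x 7 = 56 days
Add 56 days to 2010-05-15
Result: 2010-07-10

2010-07-10


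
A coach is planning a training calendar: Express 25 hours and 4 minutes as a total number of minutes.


Hours: 25
Extra minutes: 4
Minutes per hour: 60
Hours to minutes: 25 x 60 = 1500
Total: 1500 + 4 = 1504

1504


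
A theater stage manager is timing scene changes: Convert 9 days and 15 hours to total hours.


Days: 9
Extra hours: 15
Hours per day: 24
Days to hours: 9 x 24 = 216
Total: 216 + 15 = 231

231


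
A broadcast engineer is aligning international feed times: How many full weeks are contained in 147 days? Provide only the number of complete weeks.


Total days: 147
Days per week: 7
Division: 147 / 7 = 21 remainder 0
Complete weeks: 21
Remaining days: 0

21


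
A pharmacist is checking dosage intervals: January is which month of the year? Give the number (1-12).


Calendar month order:
1. January <--
2. February
January is month number 1

1


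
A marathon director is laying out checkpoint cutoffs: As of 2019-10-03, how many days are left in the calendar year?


Start: October 03, 2019
End: December 31, 2019
Days left in October: 28
November: 30
December: 31
Sum of remaining months: 61
Total: 28 + 61 = 89

89


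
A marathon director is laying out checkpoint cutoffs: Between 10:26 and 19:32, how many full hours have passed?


Start: 10:26
End: 19:32
Hour difference: 19 - 10 = 9 hours
Minute difference: 32 - 26 = 6 minutes
Total minutes: 546
Complete hours: 546 / 60 = 9 (remainder 6)

9


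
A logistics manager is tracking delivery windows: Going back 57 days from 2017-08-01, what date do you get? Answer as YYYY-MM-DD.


Start: 2017-08-01
Subtracting 57 days
Days already passed in August: 1
After going back through August: 56 more days to subtract
July 2017: 31 days, 25 remaining
June 2017 has 30 days, need 25
Result: 2017-06-05

2017-06-05


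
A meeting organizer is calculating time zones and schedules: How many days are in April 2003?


Month: April
Year: 2003
April is a 30-day month
Total: 30 days

30


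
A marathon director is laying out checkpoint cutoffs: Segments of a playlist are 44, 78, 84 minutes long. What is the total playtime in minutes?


Durations: 44, 78, 84
Running sum: 44
+ 78 = 122
+ 84 = 206
Total duration: 206 minutes
That is 3 hours and 26 minutes

206


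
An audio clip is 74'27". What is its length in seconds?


Minutes: 74
Seconds: 27
Convert minutes to seconds: 74 x 60 = 4440
Add remaining seconds: 4440 + 27 = 4467

4467


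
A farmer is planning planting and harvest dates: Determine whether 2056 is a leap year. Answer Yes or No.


Year: 2056
Divisible by 4? 2056 / 4 = 514.0 -> Yes
Divisible by 100? 2056 / 100 = 20.56 -> No
Divisible by 4 but not 100, so it IS a leap year

Yes


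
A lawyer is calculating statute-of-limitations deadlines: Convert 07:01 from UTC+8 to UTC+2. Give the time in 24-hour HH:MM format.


Local time: 07:01 at UTC+8 (offset 8h)
Target zone: UTC+2 (offset 2h)
Difference: 2 - (8) = -6 hours
Calculation: 7 + (-6) = 1
Result: 01:01

01:01


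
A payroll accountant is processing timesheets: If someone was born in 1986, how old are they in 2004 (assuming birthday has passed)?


Birth year: 1986
Current year: 2004
Age = current year - birth year
Age = 2004 - 1986 = 18

18


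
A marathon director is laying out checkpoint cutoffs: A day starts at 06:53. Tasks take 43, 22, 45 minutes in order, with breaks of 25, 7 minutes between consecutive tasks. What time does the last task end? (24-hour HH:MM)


Start: 06:53 = 413 min from midnight
  after task 1 (43 min): 07:36
  after break (25 min): 08:01
  after task 2 (22 min): 08:23
  after break (7 min): 08:30
  after task 3 (45 min): 09:15
Total elapsed: 142 minutes
End time: 09:15

09:15


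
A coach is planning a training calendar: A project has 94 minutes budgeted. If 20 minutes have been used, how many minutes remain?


Total budget: 94 minutes
Time used: 20 minutes
Remaining: 94 - 20 = 74 minutes
Percent used: 21.3%
Percent remaining: 78.7%

74


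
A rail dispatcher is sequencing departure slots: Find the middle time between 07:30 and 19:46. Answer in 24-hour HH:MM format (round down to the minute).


Start time: 07:30 = 450 minutes from midnight
End time: 19:46 = 1186 minutes from midnight
Sum: 450 + 1186 = 1636
Midpoint: 1636 / 2 = 818 minutes
Convert: 818 / 60 = 13 hours, 38 minutes
Result: 13:38

13:38


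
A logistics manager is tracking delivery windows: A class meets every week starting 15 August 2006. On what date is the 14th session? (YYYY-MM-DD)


First occurrence: 2006-08-15 (occurrence 1)
Each occurrence is 7 days after the previous.
Occurrence 14 is 13 weeks after the first.
13 weeks = 91 days
2006-08-15 + 91 days = 2006-11-14

2006-11-14


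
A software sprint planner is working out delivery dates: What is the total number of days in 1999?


Year: 1999
Check leap year rules:
Divisible by 4? No
1999 is not a leap year
Days: 365

365


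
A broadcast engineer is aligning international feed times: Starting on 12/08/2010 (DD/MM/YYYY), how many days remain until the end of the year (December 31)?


Start: August 12, 2010
End: December 31, 2010
Days left in August: 19
September: 30
October: 31
November: 30
December: 31
Sum of remaining months: 122
Total: 19 + 122 = 141

141


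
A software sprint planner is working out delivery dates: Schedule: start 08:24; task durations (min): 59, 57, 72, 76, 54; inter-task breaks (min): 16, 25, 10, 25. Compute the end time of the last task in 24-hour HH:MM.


Start: 08:24 = 504 min from midnight
  after task 1 (59 min): 09:23
  after break (16 min): 09:39
  after task 2 (57 min): 10:36
  after break (25 min): 11:01
  after task 3 (72 min): 12:13
  after break (10 min): 12:23
  after task 4 (76 min): 13:39
  after break (25 min): 14:04
  after task 5 (54 min): 14:58
Total elapsed: 394 minutes
End time: 14:58

14:58


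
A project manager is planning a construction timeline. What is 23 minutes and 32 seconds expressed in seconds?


Minutes: 23
Extra seconds: 32
Seconds per minute: 60
Minutes to seconds: 23 x 60 = 1380
Total: 1380 + 32 = 1412

1412


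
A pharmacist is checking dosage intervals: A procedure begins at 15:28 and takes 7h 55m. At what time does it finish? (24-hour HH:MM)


Start time: 15:28
Adding: 7 hours 55 minutes
Minutes: 28 + 55 = 83
Minute overflow: 83 >= 60, so carry 1 hour, minutes = 23
Hours: 15 + 7 + 1 = 23
Result: 23:23

23:23


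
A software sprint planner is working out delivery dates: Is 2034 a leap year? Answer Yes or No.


Year: 2034
Divisible by 4? 2034 / 4 = 508.5 -> No
Not divisible by 4, so NOT a leap year

No


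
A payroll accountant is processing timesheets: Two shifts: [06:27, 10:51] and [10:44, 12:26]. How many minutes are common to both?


Interval A: [387, 651] minutes from midnight
Interval B: [644, 746] minutes from midnight
Overlap start = max(387, 644) = 644
Overlap end = min(651, 746) = 651
Overlap = 651 - 644 = 7 minutes

7


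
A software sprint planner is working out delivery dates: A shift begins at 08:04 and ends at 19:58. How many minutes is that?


Start time: 08:04 = 484 minutes from midnight
End time: 19:58 = 1198 minutes from midnight
Difference: 1198 - 484 = 714 minutes
That is 11 hours and 54 minutes

714


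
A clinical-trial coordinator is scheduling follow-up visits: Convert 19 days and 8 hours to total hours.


Days: 19
Extra hours: 8
Hours per day: 24
Days to hours: 19 x 24 = 456
Total: 456 + 8 = 464

464


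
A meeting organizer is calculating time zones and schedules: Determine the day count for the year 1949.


Year: 1949
Check leap year rules:
Divisible by 4? No
1949 is not a leap year
Days: 365

365


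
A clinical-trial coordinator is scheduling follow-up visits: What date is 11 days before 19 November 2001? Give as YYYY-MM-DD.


Start: 2001-11-19
Subtracting 11 days
Days already passed in November: 19
Result: 2001-11-08

2001-11-08


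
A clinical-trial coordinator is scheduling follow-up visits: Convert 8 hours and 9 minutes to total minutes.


Hours: 8
Extra minutes: 9
Minutes per hour: 60
Hours to minutes: 8 x 60 = 480
Total: 480 + 9 = 489

489


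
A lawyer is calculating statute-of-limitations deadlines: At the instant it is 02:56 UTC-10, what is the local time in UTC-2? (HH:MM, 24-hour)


Local time: 02:56 at UTC-10 (offset -10h)
Target zone: UTC-2 (offset -2h)
Difference: -2 - (-10) = 8 hours
Calculation: 2 + (8) = 10
Result: 10:56

10:56


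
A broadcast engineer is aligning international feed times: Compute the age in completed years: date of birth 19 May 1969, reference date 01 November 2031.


Birth: 1969-05-19
Reference: 2031-11-01
Year difference: 2031 - 1969 = 62
Has birthday (05-19) occurred by 11-01? Yes
Age in full years: 62

62


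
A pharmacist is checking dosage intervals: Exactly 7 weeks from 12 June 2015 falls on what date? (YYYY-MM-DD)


Start: 2015-06-12
Weeks to add: 7
Convert to days: 7 x 7 = 49 days
Add 49 days to 2015-06-12
Result: 2015-07-31

2015-07-31


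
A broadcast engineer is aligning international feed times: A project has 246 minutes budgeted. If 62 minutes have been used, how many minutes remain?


Total budget: 246 minutes
Time used: 62 minutes
Remaining: 246 - 62 = 184 minutes
Percent used: 25.2%
Percent remaining: 74.8%

184


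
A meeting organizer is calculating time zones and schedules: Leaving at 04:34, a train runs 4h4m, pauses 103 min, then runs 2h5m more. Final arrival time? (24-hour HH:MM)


Depart: 04:34
Leg 1: +244 min -> 08:38
Layover: +103 min -> 10:21
Leg 2: +125 min -> 12:26
Total travel: 472 minutes = 7h 52m
Arrival: 12:26

12:26


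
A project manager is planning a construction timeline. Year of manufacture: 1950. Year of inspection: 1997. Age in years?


Birth year: 1950
Current year: 1997
Age = current year - birth year
Age = 1997 - 1950 = 47

47


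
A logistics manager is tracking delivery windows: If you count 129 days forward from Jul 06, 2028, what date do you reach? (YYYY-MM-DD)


Start: 2028-07-06
Adding 129 days
Days remaining in July: 25
After July: 104 days still to add
August 2028: 31 days, 73 remaining
September 2028: 30 days, 43 remaining
October 2028: 31 days, 12 remaining
November 2028 has 30 days, need 12
Result: 2028-11-12

2028-11-12


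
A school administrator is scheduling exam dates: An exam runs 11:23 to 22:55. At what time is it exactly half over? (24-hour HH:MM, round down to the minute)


Start time: 11:23 = 683 minutes from midnight
End time: 22:55 = 1375 minutes from midnight
Sum: 683 + 1375 = 2058
Midpoint: 2058 / 2 = 1029 minutes
Convert: 1029 / 60 = 17 hours, 9 minutes
Result: 17:09

17:09


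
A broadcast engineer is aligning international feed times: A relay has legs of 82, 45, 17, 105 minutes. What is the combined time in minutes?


Durations: 82, 45, 17, 105
Running sum: 82
+ 45 = 127
+ 17 = 144
+ 105 = 249
Total duration: 249 minutes
That is 4 hours and 9 minutes

249


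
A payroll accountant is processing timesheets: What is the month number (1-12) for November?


Calendar month order:
10. October
11. November <--
12. December
November is month number 11

11


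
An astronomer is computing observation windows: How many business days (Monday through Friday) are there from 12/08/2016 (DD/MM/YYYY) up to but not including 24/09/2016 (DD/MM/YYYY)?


Start: 2016-08-12 (Friday)
End (exclusive): 2016-09-24 (Saturday)
Total calendar days: 43
Full weeks: 43 // 7 = 6 -> 30 weekdays
Remaining 1 days starting on Friday:
  Fri(w) -> 1 weekdays
Total business days: 30 + 1 = 31

31


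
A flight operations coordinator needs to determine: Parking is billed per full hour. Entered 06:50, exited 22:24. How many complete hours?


Start: 06:50
End: 22:24
Hour difference: 22 - 6 = 16 hours
Minute difference: 24 - 50 = -26 minutes
Total minutes: 934
Complete hours: 934 / 60 = 15 (remainder 34)

15


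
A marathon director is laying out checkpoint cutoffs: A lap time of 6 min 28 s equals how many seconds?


Minutes: 6
Seconds: 28
Convert minutes to seconds: 6 x 60 = 360
Add remaining seconds: 360 + 28 = 388

388


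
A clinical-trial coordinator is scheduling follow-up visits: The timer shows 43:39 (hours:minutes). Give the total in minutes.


Hours: 43
Minutes: 39
Convert hours to minutes: 43 x 60 = 2580
Add remaining minutes: 2580 + 39 = 2619

2619


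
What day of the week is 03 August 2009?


Date: 2009-08-03
January 1, 2009 is a Thursday
Day of year: 215
Offset from Jan 1: 214 days
214 mod 7 = 4
Result: Monday

Monday


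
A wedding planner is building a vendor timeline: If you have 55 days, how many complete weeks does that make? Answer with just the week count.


Total days: 55
Days per week: 7
Division: 55 / 7 = 7 remainder 6
Complete weeks: 7
Remaining days: 6

7


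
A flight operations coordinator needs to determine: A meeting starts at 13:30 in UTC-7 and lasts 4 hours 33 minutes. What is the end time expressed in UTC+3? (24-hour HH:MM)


Start: 13:30 in UTC-7
Step 1 - add duration:
  minutes: 30 + 33 = 63 (carry 1h)
  hours: 13 + 4 + 1 = 18
  end in UTC-7: 18:03
Step 2 - convert UTC-7 -> UTC+3:
  offset difference: 3 - (-7) = 10 hours
  18 + (10) = 28 -> mod 24 = 4
Result: 04:03 in UTC+3

04:03


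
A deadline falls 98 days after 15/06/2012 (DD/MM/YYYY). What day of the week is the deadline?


Start: 2012-06-15 (Friday)
Step 1 - find target date: add 98 days
  2012-06-15 + 98 days = 2012-09-21
Step 2 - day of week:
  98 mod 7 = 0
  Friday + 0 days -> Friday
Result: Friday (2012-09-21)

Friday


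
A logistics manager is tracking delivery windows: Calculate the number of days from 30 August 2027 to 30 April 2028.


Start date: 2027-08-30
End date: 2028-04-30
Aug 2027: +2 days
Sep 2027: +30 days
Oct 2027: +31 days
... (6 more months)
Total: 244 days

244


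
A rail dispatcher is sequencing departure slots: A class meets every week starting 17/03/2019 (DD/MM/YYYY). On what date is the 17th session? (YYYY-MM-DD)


First occurrence: 2019-03-17 (occurrence 1)
Each occurrence is 7 days after the previous.
Occurrence 17 is 16 weeks after the first.
16 weeks = 112 days
2019-03-17 + 112 days = 2019-07-07

2019-07-07


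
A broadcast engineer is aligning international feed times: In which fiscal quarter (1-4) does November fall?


Month: November (month 11)
Q1: January-March (months 1-3)
Q2: April-June (months 4-6)
Q3: July-September (months 7-9)
Q4: October-December (months 10-12)
Month 11 falls in Q4

4


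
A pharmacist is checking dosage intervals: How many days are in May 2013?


Month: May
Year: 2013
May is a 31-day month
Total: 31 days

31


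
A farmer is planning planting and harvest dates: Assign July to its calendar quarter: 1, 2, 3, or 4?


Month: July (month 7)
Q1: January-March (months 1-3)
Q2: April-June (months 4-6)
Q3: July-September (months 7-9)
Q4: October-December (months 10-12)
Month 7 falls in Q3

3


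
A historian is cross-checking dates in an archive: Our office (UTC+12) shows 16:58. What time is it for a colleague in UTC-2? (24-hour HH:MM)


Local time: 16:58 at UTC+12 (offset 12h)
Target zone: UTC-2 (offset -2h)
Difference: -2 - (12) = -14 hours
Calculation: 16 + (-14) = 2
Result: 02:58

02:58


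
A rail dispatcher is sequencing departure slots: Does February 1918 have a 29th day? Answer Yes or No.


Year: 1918
Divisible by 4? 1918 / 4 = 479.5 -> No
Not divisible by 4, so NOT a leap year

No


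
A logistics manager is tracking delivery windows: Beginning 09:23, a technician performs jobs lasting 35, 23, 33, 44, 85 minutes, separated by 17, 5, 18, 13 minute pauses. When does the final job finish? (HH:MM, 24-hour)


Start: 09:23 = 563 min from midnight
  after task 1 (35 min): 09:58
  after break (17 min): 10:15
  after task 2 (23 min): 10:38
  after break (5 min): 10:43
  after task 3 (33 min): 11:16
  after break (18 min): 11:34
  after task 4 (44 min): 12:18
  after break (13 min): 12:31
  after task 5 (85 min): 13:56
Total elapsed: 273 minutes
End time: 13:56

13:56


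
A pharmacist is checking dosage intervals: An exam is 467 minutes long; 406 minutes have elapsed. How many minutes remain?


Total budget: 467 minutes
Time used: 406 minutes
Remaining: 467 - 406 = 61 minutes
Percent used: 86.9%
Percent remaining: 13.1%

61


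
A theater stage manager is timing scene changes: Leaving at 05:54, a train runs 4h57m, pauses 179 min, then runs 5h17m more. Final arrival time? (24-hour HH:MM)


Depart: 05:54
Leg 1: +297 min -> 10:51
Layover: +179 min -> 13:50
Leg 2: +317 min -> 19:07
Total travel: 793 minutes = 13h 13m
Arrival: 19:07

19:07


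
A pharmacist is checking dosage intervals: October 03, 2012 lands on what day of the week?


Date: 2012-10-03
January 1, 2012 is a Sunday
Day of year: 277
Offset from Jan 1: 276 days
276 mod 7 = 3
Result: Wednesday

Wednesday


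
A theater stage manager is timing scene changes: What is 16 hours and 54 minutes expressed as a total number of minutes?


Hours: 16
Minutes: 54
Convert hours to minutes: 16 x 60 = 960
Add remaining minutes: 960 + 54 = 1014

1014


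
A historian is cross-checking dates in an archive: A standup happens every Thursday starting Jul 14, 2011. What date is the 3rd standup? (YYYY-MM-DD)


First occurrence: 2011-07-14 (occurrence 1)
Each occurrence is 7 days after the previous.
Occurrence 3 is 2 weeks after the first.
2 weeks = 14 days
2011-07-14 + 14 days = 2011-07-28

2011-07-28


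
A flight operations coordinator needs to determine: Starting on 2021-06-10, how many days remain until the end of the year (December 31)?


Start: June 10, 2021
End: December 31, 2021
Days left in June: 20
July: 31
August: 31
September: 30
October: 31
... plus remaining months
Sum of remaining months: 184
Total: 20 + 184 = 204

204


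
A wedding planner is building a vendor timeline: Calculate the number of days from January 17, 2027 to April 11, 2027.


Start date: 2027-01-17
End date: 2027-04-11
Jan 2027: +15 days
Feb 2027: +28 days
Mar 2027: +31 days
Apr 2027: +10 days
Total: 84 days

84


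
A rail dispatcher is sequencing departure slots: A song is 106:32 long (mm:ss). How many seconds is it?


Minutes: 106
Extra seconds: 32
Seconds per minute: 60
Minutes to seconds: 106 x 60 = 6360
Total: 6360 + 32 = 6392

6392


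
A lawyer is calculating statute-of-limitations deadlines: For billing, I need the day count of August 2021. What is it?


Month: August
Year: 2021
August is a 31-day month
Total: 31 days

31


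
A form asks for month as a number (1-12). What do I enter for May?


Calendar month order:
4. April
5. May <--
6. June
May is month number 5

5


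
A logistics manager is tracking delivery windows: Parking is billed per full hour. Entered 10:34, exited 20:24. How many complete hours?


Start: 10:34
End: 20:24
Hour difference: 20 - 10 = 10 hours
Minute difference: 24 - 34 = -10 minutes
Total minutes: 590
Complete hours: 590 / 60 = 9 (remainder 50)

9


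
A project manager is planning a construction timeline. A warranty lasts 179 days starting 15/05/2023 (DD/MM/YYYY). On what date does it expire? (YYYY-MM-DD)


Start: 2023-05-15
Adding 179 days
Days remaining in May: 16
After May: 163 days still to add
June 2023: 30 days, 133 remaining
July 2023: 31 days, 102 remaining
August 2023: 31 days, 71 remaining
September 2023: 30 days, 41 remaining
Result: 2023-11-10

2023-11-10


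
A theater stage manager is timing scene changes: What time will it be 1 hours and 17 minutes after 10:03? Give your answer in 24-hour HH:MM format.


Start time: 10:03
Adding: 1 hours 17 minutes
Minutes: 3 + 17 = 20
Hours: 10 + 1 + 0 = 11
Result: 11:20

11:20


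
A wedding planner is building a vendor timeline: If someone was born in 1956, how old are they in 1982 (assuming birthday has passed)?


Birth year: 1956
Current year: 1982
Age = current year - birth year
Age = 1982 - 1956 = 26

26


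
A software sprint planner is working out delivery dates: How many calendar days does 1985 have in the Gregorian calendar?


Year: 1985
Check leap year rules:
Divisible by 4? No
1985 is not a leap year
Days: 365

365


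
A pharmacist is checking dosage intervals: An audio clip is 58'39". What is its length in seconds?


Minutes: 58
Seconds: 39
Convert minutes to seconds: 58 x 60 = 3480
Add remaining seconds: 3480 + 39 = 3519

3519


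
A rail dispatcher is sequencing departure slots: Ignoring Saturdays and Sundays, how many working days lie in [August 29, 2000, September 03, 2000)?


Start: 2000-08-29 (Tuesday)
End (exclusive): 2000-09-03 (Sunday)
Total calendar days: 5
Full weeks: 5 // 7 = 0 -> 0 weekdays
Remaining 5 days starting on Tuesday:
  Tue(w), Wed(w), Thu(w), Fri(w), Sat(-) -> 4 weekdays
Total business days: 0 + 4 = 4

4


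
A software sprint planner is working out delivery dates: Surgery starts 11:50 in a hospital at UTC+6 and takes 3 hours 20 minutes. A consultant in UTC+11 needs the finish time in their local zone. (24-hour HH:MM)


Start: 11:50 in UTC+6
Step 1 - add duration:
  minutes: 50 + 20 = 70 (carry 1h)
  hours: 11 + 3 + 1 = 15
  end in UTC+6: 15:10
Step 2 - convert UTC+6 -> UTC+11:
  offset difference: 11 - (6) = 5 hours
  15 + (5) = 20 -> mod 24 = 20
Result: 20:10 in UTC+11

20:10


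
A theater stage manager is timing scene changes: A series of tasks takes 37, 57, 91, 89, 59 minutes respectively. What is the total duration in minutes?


Durations: 37, 57, 91, 89, 59
Running sum: 37
+ 57 = 94
+ 91 = 185
+ 89 = 274
+ 59 = 333
Total duration: 333 minutes
That is 5 hours and 33 minutes

333


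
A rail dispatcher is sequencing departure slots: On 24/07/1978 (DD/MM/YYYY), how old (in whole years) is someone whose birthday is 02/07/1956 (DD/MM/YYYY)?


Birth: 1956-07-02
Reference: 1978-07-24
Year difference: 1978 - 1956 = 22
Has birthday (07-02) occurred by 07-24? Yes
Age in full years: 22

22


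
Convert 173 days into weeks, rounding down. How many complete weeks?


Total days: 173
Days per week: 7
Division: 173 / 7 = 24 remainder 5
Complete weeks: 24
Remaining days: 5

24


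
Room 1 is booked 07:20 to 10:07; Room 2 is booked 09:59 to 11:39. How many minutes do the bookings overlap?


Interval A: [440, 607] minutes from midnight
Interval B: [599, 699] minutes from midnight
Overlap start = max(440, 599) = 599
Overlap end = min(607, 699) = 607
Overlap = 607 - 599 = 8 minutes

8


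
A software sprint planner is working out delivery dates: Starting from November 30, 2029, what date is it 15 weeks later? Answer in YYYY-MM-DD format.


Start: 2029-11-30
Weeks to add: 15
Convert to days: 15 x 7 = 105 days
Add 105 days to 2029-11-30
Result: 2030-03-15

2030-03-15


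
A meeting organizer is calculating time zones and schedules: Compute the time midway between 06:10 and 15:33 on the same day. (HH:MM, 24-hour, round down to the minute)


Start time: 06:10 = 370 minutes from midnight
End time: 15:33 = 933 minutes from midnight
Sum: 370 + 933 = 1303
Midpoint: 1303 / 2 = 651 minutes
Convert: 651 / 60 = 10 hours, 51 minutes
Result: 10:51

10:51


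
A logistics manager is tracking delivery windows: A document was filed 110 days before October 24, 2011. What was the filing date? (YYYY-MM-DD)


Start: 2011-10-24
Subtracting 110 days
Days already passed in October: 24
After going back through October: 86 more days to subtract
September 2011: 30 days, 56 remaining
August 2011: 31 days, 25 remaining
July 2011 has 31 days, need 25
Result: 2011-07-06

2011-07-06


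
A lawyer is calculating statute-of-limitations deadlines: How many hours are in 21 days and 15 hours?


Days: 21
Extra hours: 15
Hours per day: 24
Days to hours: 21 x 24 = 504
Total: 504 + 15 = 519

519


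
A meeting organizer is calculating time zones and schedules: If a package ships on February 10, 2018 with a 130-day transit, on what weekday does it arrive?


Start: 2018-02-10 (Saturday)
Step 1 - find target date: add 130 days
  2018-02-10 + 130 days = 2018-06-20
Step 2 - day of week:
  130 mod 7 = 4
  Saturday + 4 days -> Wednesday
Result: Wednesday (2018-06-20)

Wednesday


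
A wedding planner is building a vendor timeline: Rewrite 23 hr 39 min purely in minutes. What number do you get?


Hours: 23
Extra minutes: 39
Minutes per hour: 60
Hours to minutes: 23 x 60 = 1380
Total: 1380 + 39 = 1419

1419


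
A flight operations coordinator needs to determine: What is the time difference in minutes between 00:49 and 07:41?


Start time: 00:49 = 49 minutes from midnight
End time: 07:41 = 461 minutes from midnight
Difference: 461 - 49 = 412 minutes
That is 6 hours and 52 minutes

412


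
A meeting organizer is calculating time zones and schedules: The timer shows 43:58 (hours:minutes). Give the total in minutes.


Hours: 43
Minutes: 58
Convert hours to minutes: 43 x 60 = 2580
Add remaining minutes: 2580 + 58 = 2638

2638


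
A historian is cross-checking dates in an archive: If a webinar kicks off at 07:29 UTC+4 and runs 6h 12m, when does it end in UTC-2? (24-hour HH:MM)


Start: 07:29 in UTC+4
Step 1 - add duration:
  minutes: 29 + 12 = 41
  hours: 7 + 6 + 0 = 13
  end in UTC+4: 13:41
Step 2 - convert UTC+4 -> UTC-2:
  offset difference: -2 - (4) = -6 hours
  13 + (-6) = 7 -> mod 24 = 7
Result: 07:41 in UTC-2

07:41


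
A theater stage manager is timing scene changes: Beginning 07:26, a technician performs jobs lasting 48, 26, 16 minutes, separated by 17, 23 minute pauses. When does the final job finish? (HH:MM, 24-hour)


Start: 07:26 = 446 min from midnight
  after task 1 (48 min): 08:14
  after break (17 min): 08:31
  after task 2 (26 min): 08:57
  after break (23 min): 09:20
  after task 3 (16 min): 09:36
Total elapsed: 130 minutes
End time: 09:36

09:36


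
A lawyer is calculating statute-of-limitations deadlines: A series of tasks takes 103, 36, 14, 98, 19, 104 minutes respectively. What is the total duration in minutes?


Durations: 103, 36, 14, 98, 19, 104
Running sum: 103
+ 36 = 139
+ 14 = 153
+ 98 = 251
+ 19 = 270
+ 104 = 374
Total duration: 374 minutes
That is 6 hours and 14 minutes

374


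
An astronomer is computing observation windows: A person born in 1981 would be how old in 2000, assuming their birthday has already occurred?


Birth year: 1981
Current year: 2000
Age = current year - birth year
Age = 2000 - 1981 = 19

19


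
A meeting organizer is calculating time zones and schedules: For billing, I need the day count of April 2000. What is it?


Month: April
Year: 2000
April is a 30-day month
Total: 30 days

30


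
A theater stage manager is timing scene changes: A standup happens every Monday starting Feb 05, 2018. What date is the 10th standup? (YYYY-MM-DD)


First occurrence: 2018-02-05 (occurrence 1)
Each occurrence is 7 days after the previous.
Occurrence 10 is 9 weeks after the first.
9 weeks = 63 days
2018-02-05 + 63 days = 2018-04-09

2018-04-09


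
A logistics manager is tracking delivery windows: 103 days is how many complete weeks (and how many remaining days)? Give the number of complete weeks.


Total days: 103
Days per week: 7
Division: 103 / 7 = 14 remainder 5
Complete weeks: 14
Remaining days: 5

14


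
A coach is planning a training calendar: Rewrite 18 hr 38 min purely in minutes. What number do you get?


Hours: 18
Extra minutes: 38
Minutes per hour: 60
Hours to minutes: 18 x 60 = 1080
Total: 1080 + 38 = 1118

1118


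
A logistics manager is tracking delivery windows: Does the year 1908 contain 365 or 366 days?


Year: 1908
Check leap year rules:
Divisible by 4? Yes
Divisible by 100? No
1908 is a leap year
Days: 366

366


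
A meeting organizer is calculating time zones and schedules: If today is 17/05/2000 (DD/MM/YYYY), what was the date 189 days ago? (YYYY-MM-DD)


Start: 2000-05-17
Subtracting 189 days
Days already passed in May: 17
After going back through May: 172 more days to subtract
April 2000: 30 days, 142 remaining
March 2000: 31 days, 111 remaining
February 2000: 29 days, 82 remaining
January 2000: 31 days, 51 remaining
Result: 1999-11-10

1999-11-10


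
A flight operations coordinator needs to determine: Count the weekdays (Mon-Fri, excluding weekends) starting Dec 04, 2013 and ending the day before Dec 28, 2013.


Start: 2013-12-04 (Wednesday)
End (exclusive): 2013-12-28 (Saturday)
Total calendar days: 24
Full weeks: 24 // 7 = 3 -> 15 weekdays
Remaining 3 days starting on Wednesday:
  Wed(w), Thu(w), Fri(w) -> 3 weekdays
Total business days: 15 + 3 = 18

18


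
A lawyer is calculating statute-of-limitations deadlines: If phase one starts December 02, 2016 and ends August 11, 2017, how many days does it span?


Start date: 2016-12-02
End date: 2017-08-11
Dec 2016: +30 days
Jan 2017: +31 days
Feb 2017: +28 days
... (6 more months)
Total: 252 days

252
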